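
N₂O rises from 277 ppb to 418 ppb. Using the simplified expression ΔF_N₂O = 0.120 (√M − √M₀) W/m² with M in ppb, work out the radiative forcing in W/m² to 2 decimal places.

ΔF = 0.46 W/m²

N₂O: 0.120 × (√418 − √277) = 0.120 × (20.4450 − 16.6433) = 0.120 × 3.8017 = 0.4562 W/m².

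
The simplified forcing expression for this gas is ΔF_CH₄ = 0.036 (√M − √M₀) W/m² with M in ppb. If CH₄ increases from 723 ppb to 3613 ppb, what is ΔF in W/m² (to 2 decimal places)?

CH₄: 0.036 × (√3613 − √723) = 0.036 × (60.1082 − 26.8887) = 0.036 × 33.2195 = 1.1959 W/m².

ΔF = 1.20 W/m²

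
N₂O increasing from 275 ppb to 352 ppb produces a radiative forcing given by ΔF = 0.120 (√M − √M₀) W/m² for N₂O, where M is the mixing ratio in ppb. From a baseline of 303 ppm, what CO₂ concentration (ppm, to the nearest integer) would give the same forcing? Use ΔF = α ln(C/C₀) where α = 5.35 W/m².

C ≈ 318 ppm

N₂O forcing: 0.120 × (√352 − √275) = 0.120 × (18.7617 − 16.5831) = 0.120 × 2.1786 = 0.26143 W/m².
Set 5.35 ln(C/303) = 0.26143: ln(C/303) = 0.26143/5.35 = 0.04887, so C = 303 × e^0.04887 = 303 × 1.05008 = 318.17 ppm.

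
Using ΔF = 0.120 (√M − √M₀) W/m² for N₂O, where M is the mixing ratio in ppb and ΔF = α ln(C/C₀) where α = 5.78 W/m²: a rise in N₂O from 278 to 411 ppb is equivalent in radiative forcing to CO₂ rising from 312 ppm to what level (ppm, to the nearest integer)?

C ≈ 336 ppm

N₂O forcing: 0.120 × (√411 − √278) = 0.120 × (20.2731 − 16.6733) = 0.120 × 3.5998 = 0.43198 W/m².
Set 5.78 ln(C/312) = 0.43198: ln(C/312) = 0.43198/5.78 = 0.07474, so C = 312 × e^0.07474 = 312 × 1.07760 = 336.21 ppm.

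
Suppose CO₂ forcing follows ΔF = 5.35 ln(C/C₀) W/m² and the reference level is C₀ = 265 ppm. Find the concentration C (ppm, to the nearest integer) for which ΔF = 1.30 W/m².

C ≈ 338 ppm

Set 5.35 ln(C/265) = 1.30, so ln(C/265) = 1.30/5.35 = 0.24299.
Then C/265 = e^0.24299 = 1.27506, giving C = 265 × 1.27506 = 337.89 ppm.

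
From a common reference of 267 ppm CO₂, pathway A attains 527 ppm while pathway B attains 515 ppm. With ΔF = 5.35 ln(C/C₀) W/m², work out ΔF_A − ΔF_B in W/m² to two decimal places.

ΔF_A − ΔF_B = 0.12 W/m²

ΔF_A = 5.35 ln(527/267) = 5.35 × 0.67995 = 3.6377 W/m².
ΔF_B = 5.35 ln(515/267) = 5.35 × 0.65692 = 3.5145 W/m².
Difference: 3.6377 − 3.5145 = 0.1232 W/m².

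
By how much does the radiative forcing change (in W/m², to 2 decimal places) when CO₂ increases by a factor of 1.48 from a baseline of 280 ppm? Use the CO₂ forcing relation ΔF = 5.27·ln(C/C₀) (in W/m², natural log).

Because the forcing depends only on the ratio C/C₀, the initial concentration does not enter.
ΔF = 5.27 × ln(1.48) = 5.27 × 0.39204 = 2.0661 W/m².

ΔF = 2.07 W/m²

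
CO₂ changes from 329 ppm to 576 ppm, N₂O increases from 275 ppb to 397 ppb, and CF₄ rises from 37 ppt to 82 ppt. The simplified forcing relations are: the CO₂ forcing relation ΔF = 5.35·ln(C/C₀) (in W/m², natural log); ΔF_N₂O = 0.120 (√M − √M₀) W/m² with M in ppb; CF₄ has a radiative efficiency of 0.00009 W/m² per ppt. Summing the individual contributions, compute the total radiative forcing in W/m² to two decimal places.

CO₂: 5.35 × ln(576/329) = 5.35 × ln(1.75076) = 5.35 × 0.56005 = 2.9963 W/m².
N₂O: 0.120 × (√397 − √275) = 0.120 × (19.9249 − 16.5831) = 0.120 × 3.3418 = 0.4010 W/m².
CF₄: ΔF = 0.00009 × (82 − 37) = 0.00009 × 45 = 0.0041 W/m².
Total ΔF = 2.9963 + 0.4010 + 0.0041 = 3.4014 W/m².

ΔF = 3.40 W/m²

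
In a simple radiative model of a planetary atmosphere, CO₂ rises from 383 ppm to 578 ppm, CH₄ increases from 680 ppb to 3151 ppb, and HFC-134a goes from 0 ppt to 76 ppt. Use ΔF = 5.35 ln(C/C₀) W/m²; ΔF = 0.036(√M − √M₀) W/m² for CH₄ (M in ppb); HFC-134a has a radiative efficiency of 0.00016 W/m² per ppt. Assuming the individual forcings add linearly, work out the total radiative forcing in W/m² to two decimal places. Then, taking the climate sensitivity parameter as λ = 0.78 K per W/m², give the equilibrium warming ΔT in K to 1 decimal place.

CO₂: 5.35 × ln(578/383) = 5.35 × ln(1.50914) = 5.35 × 0.41154 = 2.2017 W/m².
CH₄: 0.036 × (√3151 − √680) = 0.036 × (56.1338 − 26.0768) = 0.036 × 30.0570 = 1.0821 W/m².
HFC-134a: ΔF = 0.00016 × (76 − 0) = 0.00016 × 76 = 0.0122 W/m².
Total ΔF = 2.2017 + 1.0821 + 0.0122 = 3.2960 W/m².
ΔT = λ ΔF = 0.78 × 3.30 = 2.5740 K.

ΔF = 3.30 W/m²; ΔT = 2.6 K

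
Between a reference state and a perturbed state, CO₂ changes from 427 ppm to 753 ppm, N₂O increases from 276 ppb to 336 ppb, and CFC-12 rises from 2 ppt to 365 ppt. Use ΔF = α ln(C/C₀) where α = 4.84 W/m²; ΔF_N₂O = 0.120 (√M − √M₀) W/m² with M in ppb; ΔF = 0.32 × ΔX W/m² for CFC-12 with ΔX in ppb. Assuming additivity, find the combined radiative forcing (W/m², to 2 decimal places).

CO₂: 4.84 × ln(753/427) = 4.84 × ln(1.76347) = 4.84 × 0.56728 = 2.7456 W/m².
N₂O: 0.120 × (√336 − √276) = 0.120 × (18.3303 − 16.6132) = 0.120 × 1.7171 = 0.2061 W/m².
CFC-12: Δ = 365 − 2 = 363 ppt = 0.363 ppb; ΔF = 0.32 × 0.363 = 0.1162 W/m².
Total ΔF = 2.7456 + 0.2061 + 0.1162 = 3.0679 W/m².

ΔF = 3.07 W/m²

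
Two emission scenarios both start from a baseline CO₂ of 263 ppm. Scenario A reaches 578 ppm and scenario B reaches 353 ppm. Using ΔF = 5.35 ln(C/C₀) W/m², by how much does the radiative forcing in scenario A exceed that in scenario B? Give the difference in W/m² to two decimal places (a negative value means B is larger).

ΔF_A = 5.35 ln(578/263) = 5.35 × 0.78742 = 4.2127 W/m².
ΔF_B = 5.35 ln(353/263) = 5.35 × 0.29431 = 1.5746 W/m².
Difference: 4.2127 − 1.5746 = 2.6381 W/m².
(Equivalently, ΔF_A − ΔF_B = 5.35 ln(578/353) = 5.35 × 0.49311 = 2.6381 W/m².)

ΔF_A − ΔF_B = 2.64 W/m²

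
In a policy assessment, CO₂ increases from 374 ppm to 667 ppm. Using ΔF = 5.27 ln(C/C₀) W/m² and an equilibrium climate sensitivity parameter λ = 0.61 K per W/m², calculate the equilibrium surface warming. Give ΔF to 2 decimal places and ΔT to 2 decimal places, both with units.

ΔF = 3.05 W/m²; ΔT = 1.86 K

CO₂: 5.27 × ln(667/374) = 5.27 × ln(1.78342) = 5.27 × 0.57853 = 3.0489 W/m².
ΔT = λ ΔF = 0.61 × 3.05 = 1.8605 K.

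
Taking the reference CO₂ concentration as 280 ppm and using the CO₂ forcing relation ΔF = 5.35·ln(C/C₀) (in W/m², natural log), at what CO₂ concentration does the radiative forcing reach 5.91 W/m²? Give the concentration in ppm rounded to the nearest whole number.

Set 5.35 ln(C/280) = 5.91, so ln(C/280) = 5.91/5.35 = 1.10467.
Then C/280 = e^1.10467 = 3.01823, giving C = 280 × 3.01823 = 845.10 ppm.

C ≈ 845 ppm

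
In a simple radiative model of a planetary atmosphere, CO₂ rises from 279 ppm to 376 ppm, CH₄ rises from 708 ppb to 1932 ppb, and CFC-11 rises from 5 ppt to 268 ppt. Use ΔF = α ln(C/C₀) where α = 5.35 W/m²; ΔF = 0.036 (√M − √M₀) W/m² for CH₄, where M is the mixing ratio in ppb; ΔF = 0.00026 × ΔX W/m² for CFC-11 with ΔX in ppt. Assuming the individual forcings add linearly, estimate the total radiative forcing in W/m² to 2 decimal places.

CO₂: 5.35 × ln(376/279) = 5.35 × ln(1.34767) = 5.35 × 0.29838 = 1.5963 W/m².
CH₄: 0.036 × (√1932 − √708) = 0.036 × (43.9545 − 26.6083) = 0.036 × 17.3462 = 0.6245 W/m².
CFC-11: ΔF = 0.00026 × (268 − 5) = 0.00026 × 263 = 0.0684 W/m².
Total ΔF = 1.5963 + 0.6245 + 0.0684 = 2.2892 W/m².

ΔF = 2.29 W/m²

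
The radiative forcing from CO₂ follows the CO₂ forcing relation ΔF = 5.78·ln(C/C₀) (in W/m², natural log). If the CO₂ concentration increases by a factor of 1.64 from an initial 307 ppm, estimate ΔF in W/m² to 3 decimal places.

ΔF = 2.859 W/m²

ΔF = 5.78 × ln(1.64) = 5.78 × 0.49470 = 2.8594 W/m².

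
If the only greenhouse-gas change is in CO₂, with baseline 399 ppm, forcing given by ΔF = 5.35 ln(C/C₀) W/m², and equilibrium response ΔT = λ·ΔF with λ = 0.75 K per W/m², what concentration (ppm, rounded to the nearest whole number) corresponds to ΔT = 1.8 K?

Required forcing: ΔF = ΔT/λ = 1.8/0.75 = 2.4000 W/m².
Then ln(C/399) = ΔF/5.35 = 2.4000/5.35 = 0.44860.
So C = 399 × e^0.44860 = 399 × 1.56612 = 624.88 ppm.

C ≈ 625 ppm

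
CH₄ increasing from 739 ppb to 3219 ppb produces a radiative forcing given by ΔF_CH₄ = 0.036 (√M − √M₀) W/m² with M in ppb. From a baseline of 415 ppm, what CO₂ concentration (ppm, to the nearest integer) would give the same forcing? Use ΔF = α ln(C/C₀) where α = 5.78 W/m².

C ≈ 499 ppm

CH₄ forcing: 0.036 × (√3219 − √739) = 0.036 × (56.7362 − 27.1846) = 0.036 × 29.5516 = 1.06386 W/m².
Set 5.78 ln(C/415) = 1.06386: ln(C/415) = 1.06386/5.78 = 0.18406, so C = 415 × e^0.18406 = 415 × 1.20209 = 498.87 ppm.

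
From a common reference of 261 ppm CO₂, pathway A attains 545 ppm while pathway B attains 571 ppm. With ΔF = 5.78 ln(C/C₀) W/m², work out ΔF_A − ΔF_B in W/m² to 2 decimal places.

ΔF_A − ΔF_B = -0.27 W/m²

ΔF_A = 5.78 ln(545/261) = 5.78 × 0.73627 = 4.2556 W/m².
ΔF_B = 5.78 ln(571/261) = 5.78 × 0.78287 = 4.5250 W/m².
Difference: 4.2556 − 4.5250 = -0.2694 W/m².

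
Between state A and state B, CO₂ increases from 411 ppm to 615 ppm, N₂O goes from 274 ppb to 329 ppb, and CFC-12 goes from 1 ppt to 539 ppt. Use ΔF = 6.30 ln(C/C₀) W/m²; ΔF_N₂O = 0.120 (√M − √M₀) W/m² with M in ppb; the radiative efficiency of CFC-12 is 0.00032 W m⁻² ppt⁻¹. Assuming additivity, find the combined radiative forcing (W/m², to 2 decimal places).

CO₂: 6.30 × ln(615/411) = 6.30 × ln(1.49635) = 6.30 × 0.40303 = 2.5391 W/m².
N₂O: 0.120 × (√329 − √274) = 0.120 × (18.1384 − 16.5529) = 0.120 × 1.5855 = 0.1903 W/m².
CFC-12: ΔF = 0.00032 × (539 − 1) = 0.00032 × 538 = 0.1722 W/m².
Total ΔF = 2.5391 + 0.1903 + 0.1722 = 2.9016 W/m².

ΔF = 2.90 W/m²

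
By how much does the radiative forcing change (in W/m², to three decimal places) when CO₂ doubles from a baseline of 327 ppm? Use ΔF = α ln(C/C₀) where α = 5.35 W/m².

ΔF = 3.708 W/m²

Because the forcing depends only on the ratio C/C₀, the initial concentration does not enter.
ΔF = 5.35 × ln(2) = 5.35 × 0.69315 = 3.7084 W/m².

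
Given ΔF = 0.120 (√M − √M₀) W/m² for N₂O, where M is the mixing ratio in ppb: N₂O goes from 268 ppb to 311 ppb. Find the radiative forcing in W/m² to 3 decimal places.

ΔF = 0.152 W/m²

N₂O: 0.120 × (√311 − √268) = 0.120 × (17.6352 − 16.3707) = 0.120 × 1.2645 = 0.1517 W/m².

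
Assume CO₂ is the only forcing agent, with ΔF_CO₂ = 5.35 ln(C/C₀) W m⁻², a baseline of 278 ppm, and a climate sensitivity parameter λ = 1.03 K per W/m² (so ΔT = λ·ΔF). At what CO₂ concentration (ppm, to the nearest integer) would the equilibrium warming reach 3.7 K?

C ≈ 544 ppm

Required forcing: ΔF = ΔT/λ = 3.7/1.03 = 3.5922 W/m².
Then ln(C/278) = ΔF/5.35 = 3.5922/5.35 = 0.67144.
So C = 278 × e^0.67144 = 278 × 1.95705 = 544.06 ppm.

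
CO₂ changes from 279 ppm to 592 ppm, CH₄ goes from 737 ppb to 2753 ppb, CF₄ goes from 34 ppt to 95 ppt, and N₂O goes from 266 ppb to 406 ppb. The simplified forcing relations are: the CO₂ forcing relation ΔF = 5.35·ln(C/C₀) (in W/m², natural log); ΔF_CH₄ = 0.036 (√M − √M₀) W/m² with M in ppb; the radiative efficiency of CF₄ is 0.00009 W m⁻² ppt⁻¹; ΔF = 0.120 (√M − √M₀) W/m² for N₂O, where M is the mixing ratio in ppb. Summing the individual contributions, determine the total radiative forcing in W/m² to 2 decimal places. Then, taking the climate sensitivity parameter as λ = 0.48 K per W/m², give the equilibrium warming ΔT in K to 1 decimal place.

ΔF = 5.40 W/m²; ΔT = 2.6 K

CO₂: 5.35 × ln(592/279) = 5.35 × ln(2.12186) = 5.35 × 0.75229 = 4.0248 W/m².
CH₄: 0.036 × (√2753 − √737) = 0.036 × (52.4690 − 27.1477) = 0.036 × 25.3213 = 0.9116 W/m².
CF₄: ΔF = 0.00009 × (95 − 34) = 0.00009 × 61 = 0.0055 W/m².
N₂O: 0.120 × (√406 − √266) = 0.120 × (20.1494 − 16.3095) = 0.120 × 3.8399 = 0.4608 W/m².
Total ΔF = 4.0248 + 0.9116 + 0.0055 + 0.4608 = 5.4027 W/m².
ΔT = λ ΔF = 0.48 × 5.40 = 2.5920 K.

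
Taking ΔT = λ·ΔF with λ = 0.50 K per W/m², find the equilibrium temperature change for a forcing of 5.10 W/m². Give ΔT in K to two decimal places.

ΔT = 2.55 K

ΔT = λ ΔF = 0.50 × 5.10 = 2.5500 K.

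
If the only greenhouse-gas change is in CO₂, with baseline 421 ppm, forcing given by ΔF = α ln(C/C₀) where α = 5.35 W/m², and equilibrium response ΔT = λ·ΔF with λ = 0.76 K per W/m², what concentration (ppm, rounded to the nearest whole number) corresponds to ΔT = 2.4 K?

C ≈ 760 ppm

Required forcing: ΔF = ΔT/λ = 2.4/0.76 = 3.1579 W/m².
Then ln(C/421) = ΔF/5.35 = 3.1579/5.35 = 0.59026.
So C = 421 × e^0.59026 = 421 × 1.80446 = 759.68 ppm.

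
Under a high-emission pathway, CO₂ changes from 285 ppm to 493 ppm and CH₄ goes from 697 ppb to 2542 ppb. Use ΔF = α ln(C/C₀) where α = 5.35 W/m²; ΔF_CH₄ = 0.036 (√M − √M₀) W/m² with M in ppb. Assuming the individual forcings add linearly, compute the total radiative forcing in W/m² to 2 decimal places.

ΔF = 3.80 W/m²

CO₂: 5.35 × ln(493/285) = 5.35 × ln(1.72982) = 5.35 × 0.54802 = 2.9319 W/m².
CH₄: 0.036 × (√2542 − √697) = 0.036 × (50.4183 − 26.4008) = 0.036 × 24.0175 = 0.8646 W/m².
Total ΔF = 2.9319 + 0.8646 = 3.7965 W/m².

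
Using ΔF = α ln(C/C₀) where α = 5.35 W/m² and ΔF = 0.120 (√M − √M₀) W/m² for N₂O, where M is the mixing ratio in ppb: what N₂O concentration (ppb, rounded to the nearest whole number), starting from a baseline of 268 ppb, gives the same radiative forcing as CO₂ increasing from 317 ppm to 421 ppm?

CO₂ forcing: 5.35 × ln(421/317) = 5.35 × 0.283731 = 1.51796 W/m².
Set 0.120(√M − √268) = 1.51796: √M = 1.51796/0.120 + √268 = 12.6497 + 16.3707 = 29.0204.
M = (29.0204)² = 842.18 ppb.

M ≈ 842 ppb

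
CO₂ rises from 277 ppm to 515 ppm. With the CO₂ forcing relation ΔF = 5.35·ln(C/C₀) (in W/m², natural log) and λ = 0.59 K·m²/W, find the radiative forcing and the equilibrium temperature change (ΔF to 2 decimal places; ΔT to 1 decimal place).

CO₂: 5.35 × ln(515/277) = 5.35 × ln(1.85921) = 5.35 × 0.62015 = 3.3178 W/m².
ΔT = λ ΔF = 0.59 × 3.32 = 1.9588 K.

ΔF = 3.32 W/m²; ΔT = 2.0 K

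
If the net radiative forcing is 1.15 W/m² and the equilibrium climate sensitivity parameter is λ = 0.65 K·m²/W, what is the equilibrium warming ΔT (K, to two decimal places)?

ΔT = 0.75 K

ΔT = λ ΔF = 0.65 × 1.15 = 0.7475 K.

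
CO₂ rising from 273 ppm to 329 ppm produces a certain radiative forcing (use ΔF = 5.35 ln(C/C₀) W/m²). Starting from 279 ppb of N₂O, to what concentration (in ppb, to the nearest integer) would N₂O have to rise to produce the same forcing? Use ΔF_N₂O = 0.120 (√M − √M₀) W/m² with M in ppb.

CO₂ forcing: 5.35 × ln(329/273) = 5.35 × 0.186586 = 0.99824 W/m².
Set 0.120(√M − √279) = 0.99824: √M = 0.99824/0.120 + √279 = 8.3187 + 16.7033 = 25.0220.
M = (25.0220)² = 626.10 ppb.

M ≈ 626 ppb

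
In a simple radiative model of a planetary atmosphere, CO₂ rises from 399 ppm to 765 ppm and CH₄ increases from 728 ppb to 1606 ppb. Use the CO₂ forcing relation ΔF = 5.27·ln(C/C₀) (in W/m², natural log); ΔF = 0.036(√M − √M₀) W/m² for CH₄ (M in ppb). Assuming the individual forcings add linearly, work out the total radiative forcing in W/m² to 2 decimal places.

ΔF = 3.90 W/m²

CO₂: 5.27 × ln(765/399) = 5.27 × ln(1.91729) = 5.27 × 0.65091 = 3.4303 W/m².
CH₄: 0.036 × (√1606 − √728) = 0.036 × (40.0749 − 26.9815) = 0.036 × 13.0934 = 0.4714 W/m².
Total ΔF = 3.4303 + 0.4714 = 3.9017 W/m².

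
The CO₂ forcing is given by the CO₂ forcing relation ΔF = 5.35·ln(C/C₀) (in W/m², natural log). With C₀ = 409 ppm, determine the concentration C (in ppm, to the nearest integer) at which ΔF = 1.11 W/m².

Set 5.35 ln(C/409) = 1.11, so ln(C/409) = 1.11/5.35 = 0.20748.
Then C/409 = e^0.20748 = 1.23057, giving C = 409 × 1.23057 = 503.30 ppm.

C ≈ 503 ppm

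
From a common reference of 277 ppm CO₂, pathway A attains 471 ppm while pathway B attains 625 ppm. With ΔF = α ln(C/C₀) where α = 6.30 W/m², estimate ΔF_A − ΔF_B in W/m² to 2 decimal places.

ΔF_A = 6.30 ln(471/277) = 6.30 × 0.53084 = 3.3443 W/m².
ΔF_B = 6.30 ln(625/277) = 6.30 × 0.81373 = 5.1265 W/m².
Difference: 3.3443 − 5.1265 = -1.7822 W/m².
(Equivalently, ΔF_A − ΔF_B = 6.30 ln(471/625) = 6.30 × -0.28289 = -1.7822 W/m².)

ΔF_A − ΔF_B = -1.78 W/m²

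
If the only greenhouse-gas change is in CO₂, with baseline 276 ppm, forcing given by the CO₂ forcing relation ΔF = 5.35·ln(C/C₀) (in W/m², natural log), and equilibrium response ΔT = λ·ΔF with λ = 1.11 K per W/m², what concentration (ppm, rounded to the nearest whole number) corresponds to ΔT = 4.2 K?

C ≈ 560 ppm

Required forcing: ΔF = ΔT/λ = 4.2/1.11 = 3.7838 W/m².
Then ln(C/276) = ΔF/5.35 = 3.7838/5.35 = 0.70725.
So C = 276 × e^0.70725 = 276 × 2.02841 = 559.84 ppm.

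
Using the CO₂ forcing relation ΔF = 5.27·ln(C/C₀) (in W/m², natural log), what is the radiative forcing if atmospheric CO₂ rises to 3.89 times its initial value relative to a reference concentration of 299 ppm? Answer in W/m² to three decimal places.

ΔF = 7.159 W/m²

Because the forcing depends only on the ratio C/C₀, the initial concentration does not enter.
ΔF = 5.27 × ln(3.89) = 5.27 × 1.35841 = 7.1588 W/m².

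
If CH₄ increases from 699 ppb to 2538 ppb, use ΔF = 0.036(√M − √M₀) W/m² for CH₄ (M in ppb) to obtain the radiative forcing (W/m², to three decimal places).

CH₄: 0.036 × (√2538 − √699) = 0.036 × (50.3786 − 26.4386) = 0.036 × 23.9400 = 0.8618 W/m².

ΔF = 0.862 W/m²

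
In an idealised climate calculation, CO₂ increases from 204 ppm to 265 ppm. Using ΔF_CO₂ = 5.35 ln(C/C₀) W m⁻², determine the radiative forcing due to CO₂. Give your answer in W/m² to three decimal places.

ΔF = 1.400 W/m²

CO₂ absorption bands are partially saturated, so forcing scales with the logarithm of the concentration ratio.
CO₂: 5.35 × ln(265/204) = 5.35 × ln(1.29902) = 5.35 × 0.26161 = 1.3996 W/m².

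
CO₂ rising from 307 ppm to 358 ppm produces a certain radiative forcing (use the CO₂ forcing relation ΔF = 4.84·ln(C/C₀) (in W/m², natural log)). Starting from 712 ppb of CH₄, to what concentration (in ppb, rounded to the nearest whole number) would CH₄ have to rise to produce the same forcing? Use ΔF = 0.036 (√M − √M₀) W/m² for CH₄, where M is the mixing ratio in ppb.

M ≈ 2242 ppb

CO₂ forcing: 4.84 × ln(358/307) = 4.84 × 0.153685 = 0.74384 W/m².
Set 0.036(√M − √712) = 0.74384: √M = 0.74384/0.036 + √712 = 20.6622 + 26.6833 = 47.3455.
M = (47.3455)² = 2241.60 ppb.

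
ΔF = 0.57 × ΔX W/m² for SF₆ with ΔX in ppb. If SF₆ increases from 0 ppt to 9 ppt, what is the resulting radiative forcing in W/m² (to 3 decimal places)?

ΔF = 0.005 W/m²

SF₆: Δ = 9 − 0 = 9 ppt = 0.009 ppb; ΔF = 0.57 × 0.009 = 0.0051 W/m².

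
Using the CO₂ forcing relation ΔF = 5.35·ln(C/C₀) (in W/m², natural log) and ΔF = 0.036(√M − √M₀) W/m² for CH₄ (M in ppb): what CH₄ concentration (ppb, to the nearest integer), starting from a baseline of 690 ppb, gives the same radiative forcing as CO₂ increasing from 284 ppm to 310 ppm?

CO₂ forcing: 5.35 × ln(310/284) = 5.35 × 0.087598 = 0.46865 W/m².
Set 0.036(√M − √690) = 0.46865: √M = 0.46865/0.036 + √690 = 13.0181 + 26.2679 = 39.2860.
M = (39.2860)² = 1543.39 ppb.

M ≈ 1543 ppb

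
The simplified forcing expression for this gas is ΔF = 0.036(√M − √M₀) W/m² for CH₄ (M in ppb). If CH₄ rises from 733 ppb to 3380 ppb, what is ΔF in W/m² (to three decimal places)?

CH₄: 0.036 × (√3380 − √733) = 0.036 × (58.1378 − 27.0740) = 0.036 × 31.0638 = 1.1183 W/m².

ΔF = 1.118 W/m²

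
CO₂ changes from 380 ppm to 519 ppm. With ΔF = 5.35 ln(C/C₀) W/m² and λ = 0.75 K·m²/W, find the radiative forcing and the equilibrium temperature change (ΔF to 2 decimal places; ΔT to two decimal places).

ΔF = 1.67 W/m²; ΔT = 1.25 K

CO₂: 5.35 × ln(519/380) = 5.35 × ln(1.36579) = 5.35 × 0.31173 = 1.6678 W/m².
ΔT = λ ΔF = 0.75 × 1.67 = 1.2525 K.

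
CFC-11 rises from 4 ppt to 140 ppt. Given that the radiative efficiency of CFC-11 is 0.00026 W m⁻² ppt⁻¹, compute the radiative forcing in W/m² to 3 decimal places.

CFC-11: ΔF = 0.00026 × (140 − 4) = 0.00026 × 136 = 0.0354 W/m².

ΔF = 0.035 W/m²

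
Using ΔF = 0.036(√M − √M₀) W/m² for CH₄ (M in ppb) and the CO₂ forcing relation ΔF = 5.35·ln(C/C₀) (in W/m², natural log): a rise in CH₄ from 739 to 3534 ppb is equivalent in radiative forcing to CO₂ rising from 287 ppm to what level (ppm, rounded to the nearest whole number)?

CH₄ forcing: 0.036 × (√3534 − √739) = 0.036 × (59.4475 − 27.1846) = 0.036 × 32.2629 = 1.16146 W/m².
Set 5.35 ln(C/287) = 1.16146: ln(C/287) = 1.16146/5.35 = 0.21710, so C = 287 × e^0.21710 = 287 × 1.24247 = 356.59 ppm.

C ≈ 357 ppm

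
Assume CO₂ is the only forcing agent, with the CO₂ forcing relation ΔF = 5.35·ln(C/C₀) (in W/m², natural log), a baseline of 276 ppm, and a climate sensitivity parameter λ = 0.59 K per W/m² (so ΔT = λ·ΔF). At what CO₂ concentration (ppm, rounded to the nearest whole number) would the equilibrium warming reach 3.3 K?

C ≈ 785 ppm

Required forcing: ΔF = ΔT/λ = 3.3/0.59 = 5.5932 W/m².
Then ln(C/276) = ΔF/5.35 = 5.5932/5.35 = 1.04546.
So C = 276 × e^1.04546 = 276 × 2.84471 = 785.14 ppm.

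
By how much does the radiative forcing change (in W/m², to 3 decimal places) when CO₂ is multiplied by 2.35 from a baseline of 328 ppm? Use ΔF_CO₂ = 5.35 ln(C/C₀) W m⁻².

Because the forcing depends only on the ratio C/C₀, the initial concentration does not enter.
ΔF = 5.35 × ln(2.35) = 5.35 × 0.85442 = 4.5711 W/m².

ΔF = 4.571 W/m²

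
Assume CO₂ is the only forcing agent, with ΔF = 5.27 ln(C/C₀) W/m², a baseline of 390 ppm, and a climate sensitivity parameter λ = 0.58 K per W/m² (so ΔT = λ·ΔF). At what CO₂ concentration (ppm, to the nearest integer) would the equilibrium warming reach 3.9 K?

C ≈ 1397 ppm

Required forcing: ΔF = ΔT/λ = 3.9/0.58 = 6.7241 W/m².
Then ln(C/390) = ΔF/5.27 = 6.7241/5.27 = 1.27592.
So C = 390 × e^1.27592 = 390 × 3.58200 = 1396.98 ppm.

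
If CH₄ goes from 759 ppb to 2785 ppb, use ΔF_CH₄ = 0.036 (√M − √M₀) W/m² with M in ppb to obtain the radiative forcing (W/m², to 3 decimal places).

ΔF = 0.908 W/m²

CH₄: 0.036 × (√2785 − √759) = 0.036 × (52.7731 − 27.5500) = 0.036 × 25.2231 = 0.9080 W/m².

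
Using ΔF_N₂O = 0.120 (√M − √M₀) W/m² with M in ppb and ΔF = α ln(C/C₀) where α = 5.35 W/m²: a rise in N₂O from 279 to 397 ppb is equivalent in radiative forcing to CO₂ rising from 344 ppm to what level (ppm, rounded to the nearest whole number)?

C ≈ 370 ppm

N₂O forcing: 0.120 × (√397 − √279) = 0.120 × (19.9249 − 16.7033) = 0.120 × 3.2216 = 0.38659 W/m².
Set 5.35 ln(C/344) = 0.38659: ln(C/344) = 0.38659/5.35 = 0.07226, so C = 344 × e^0.07226 = 344 × 1.07493 = 369.78 ppm.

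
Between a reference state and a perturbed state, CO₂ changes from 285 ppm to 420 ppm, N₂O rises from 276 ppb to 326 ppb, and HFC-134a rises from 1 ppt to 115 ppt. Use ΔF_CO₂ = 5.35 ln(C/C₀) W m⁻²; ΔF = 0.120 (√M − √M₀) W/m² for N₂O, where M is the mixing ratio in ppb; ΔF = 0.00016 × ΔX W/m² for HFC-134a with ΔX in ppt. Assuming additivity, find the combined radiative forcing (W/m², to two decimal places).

ΔF = 2.27 W/m²

CO₂: 5.35 × ln(420/285) = 5.35 × ln(1.47368) = 5.35 × 0.38776 = 2.0745 W/m².
N₂O: 0.120 × (√326 − √276) = 0.120 × (18.0555 − 16.6132) = 0.120 × 1.4423 = 0.1731 W/m².
HFC-134a: ΔF = 0.00016 × (115 − 1) = 0.00016 × 114 = 0.0182 W/m².
Total ΔF = 2.0745 + 0.1731 + 0.0182 = 2.2658 W/m².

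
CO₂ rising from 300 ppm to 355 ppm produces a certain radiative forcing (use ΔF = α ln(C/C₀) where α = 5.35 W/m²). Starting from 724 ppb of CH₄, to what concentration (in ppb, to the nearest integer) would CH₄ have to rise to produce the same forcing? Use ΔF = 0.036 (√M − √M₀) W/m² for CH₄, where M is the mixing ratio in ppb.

CO₂ forcing: 5.35 × ln(355/300) = 5.35 × 0.168335 = 0.90059 W/m².
Set 0.036(√M − √724) = 0.90059: √M = 0.90059/0.036 + √724 = 25.0164 + 26.9072 = 51.9236.
M = (51.9236)² = 2696.06 ppb.

M ≈ 2696 ppb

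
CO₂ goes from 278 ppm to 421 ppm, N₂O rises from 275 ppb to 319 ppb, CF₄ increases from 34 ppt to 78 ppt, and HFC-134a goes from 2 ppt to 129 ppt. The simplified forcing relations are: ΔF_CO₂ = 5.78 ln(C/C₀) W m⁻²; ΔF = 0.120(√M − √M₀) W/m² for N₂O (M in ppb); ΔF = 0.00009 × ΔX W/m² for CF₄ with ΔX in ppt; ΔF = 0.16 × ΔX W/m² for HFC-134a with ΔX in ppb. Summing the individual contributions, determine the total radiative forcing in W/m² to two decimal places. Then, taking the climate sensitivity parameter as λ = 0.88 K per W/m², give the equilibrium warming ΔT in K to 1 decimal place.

CO₂: 5.78 × ln(421/278) = 5.78 × ln(1.51439) = 5.78 × 0.41501 = 2.3988 W/m².
N₂O: 0.120 × (√319 − √275) = 0.120 × (17.8606 − 16.5831) = 0.120 × 1.2775 = 0.1533 W/m².
CF₄: ΔF = 0.00009 × (78 − 34) = 0.00009 × 44 = 0.0040 W/m².
HFC-134a: Δ = 129 − 2 = 127 ppt = 0.127 ppb; ΔF = 0.16 × 0.127 = 0.0203 W/m².
Total ΔF = 2.3988 + 0.1533 + 0.0040 + 0.0203 = 2.5764 W/m².
ΔT = λ ΔF = 0.88 × 2.58 = 2.2704 K.

ΔF = 2.58 W/m²; ΔT = 2.3 K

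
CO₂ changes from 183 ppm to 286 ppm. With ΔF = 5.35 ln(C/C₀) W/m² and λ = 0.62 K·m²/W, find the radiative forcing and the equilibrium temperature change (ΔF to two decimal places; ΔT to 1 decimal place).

ΔF = 2.39 W/m²; ΔT = 1.5 K

CO₂: 5.35 × ln(286/183) = 5.35 × ln(1.56284) = 5.35 × 0.44650 = 2.3888 W/m².
ΔT = λ ΔF = 0.62 × 2.39 = 1.4818 K.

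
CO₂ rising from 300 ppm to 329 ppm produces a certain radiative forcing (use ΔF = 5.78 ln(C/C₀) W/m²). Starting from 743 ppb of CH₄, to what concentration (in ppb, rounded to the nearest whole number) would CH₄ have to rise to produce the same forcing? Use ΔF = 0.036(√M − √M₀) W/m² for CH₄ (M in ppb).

CO₂ forcing: 5.78 × ln(329/300) = 5.78 × 0.092275 = 0.53335 W/m².
Set 0.036(√M − √743) = 0.53335: √M = 0.53335/0.036 + √743 = 14.8153 + 27.2580 = 42.0733.
M = (42.0733)² = 1770.16 ppb.

M ≈ 1770 ppb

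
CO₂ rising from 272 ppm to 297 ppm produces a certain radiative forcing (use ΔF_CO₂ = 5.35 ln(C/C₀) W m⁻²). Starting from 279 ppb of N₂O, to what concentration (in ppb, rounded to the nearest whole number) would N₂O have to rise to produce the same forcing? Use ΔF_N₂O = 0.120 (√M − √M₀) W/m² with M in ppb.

M ≈ 425 ppb

CO₂ forcing: 5.35 × ln(297/272) = 5.35 × 0.087930 = 0.47043 W/m².
Set 0.120(√M − √279) = 0.47043: √M = 0.47043/0.120 + √279 = 3.9203 + 16.7033 = 20.6236.
M = (20.6236)² = 425.33 ppb.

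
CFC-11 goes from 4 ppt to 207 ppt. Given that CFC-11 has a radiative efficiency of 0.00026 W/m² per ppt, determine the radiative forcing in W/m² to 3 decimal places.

CFC-11: ΔF = 0.00026 × (207 − 4) = 0.00026 × 203 = 0.0528 W/m².

ΔF = 0.053 W/m²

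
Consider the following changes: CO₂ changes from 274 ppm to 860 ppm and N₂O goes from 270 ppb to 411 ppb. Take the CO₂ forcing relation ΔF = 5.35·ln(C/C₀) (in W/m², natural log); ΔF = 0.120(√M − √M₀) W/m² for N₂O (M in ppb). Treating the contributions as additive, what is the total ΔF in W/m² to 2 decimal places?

CO₂: 5.35 × ln(860/274) = 5.35 × ln(3.13869) = 5.35 × 1.14381 = 6.1194 W/m².
N₂O: 0.120 × (√411 − √270) = 0.120 × (20.2731 − 16.4317) = 0.120 × 3.8414 = 0.4610 W/m².
Total ΔF = 6.1194 + 0.4610 = 6.5804 W/m².

ΔF = 6.58 W/m²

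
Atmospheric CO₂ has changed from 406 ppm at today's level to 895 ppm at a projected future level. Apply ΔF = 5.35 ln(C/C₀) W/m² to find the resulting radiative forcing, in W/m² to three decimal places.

ΔF = 4.229 W/m²

CO₂: 5.35 × ln(895/406) = 5.35 × ln(2.20443) = 5.35 × 0.79047 = 4.2290 W/m².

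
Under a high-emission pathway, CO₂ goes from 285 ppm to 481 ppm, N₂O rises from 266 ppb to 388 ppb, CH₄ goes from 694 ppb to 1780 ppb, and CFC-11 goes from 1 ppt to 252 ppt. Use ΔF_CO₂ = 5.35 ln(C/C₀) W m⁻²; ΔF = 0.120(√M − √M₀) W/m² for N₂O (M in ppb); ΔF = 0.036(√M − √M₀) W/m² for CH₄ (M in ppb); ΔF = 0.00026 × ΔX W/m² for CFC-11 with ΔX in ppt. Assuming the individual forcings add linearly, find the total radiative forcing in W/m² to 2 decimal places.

CO₂: 5.35 × ln(481/285) = 5.35 × ln(1.68772) = 5.35 × 0.52338 = 2.8001 W/m².
N₂O: 0.120 × (√388 − √266) = 0.120 × (19.6977 − 16.3095) = 0.120 × 3.3882 = 0.4066 W/m².
CH₄: 0.036 × (√1780 − √694) = 0.036 × (42.1900 − 26.3439) = 0.036 × 15.8461 = 0.5705 W/m².
CFC-11: ΔF = 0.00026 × (252 − 1) = 0.00026 × 251 = 0.0653 W/m².
Total ΔF = 2.8001 + 0.4066 + 0.5705 + 0.0653 = 3.8425 W/m².

ΔF = 3.84 W/m²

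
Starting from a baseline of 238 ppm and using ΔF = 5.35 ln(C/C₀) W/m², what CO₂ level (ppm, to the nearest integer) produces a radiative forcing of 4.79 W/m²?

Set 5.35 ln(C/238) = 4.79, so ln(C/238) = 4.79/5.35 = 0.89533.
Then C/238 = e^0.89533 = 2.44814, giving C = 238 × 2.44814 = 582.66 ppm.

C ≈ 583 ppm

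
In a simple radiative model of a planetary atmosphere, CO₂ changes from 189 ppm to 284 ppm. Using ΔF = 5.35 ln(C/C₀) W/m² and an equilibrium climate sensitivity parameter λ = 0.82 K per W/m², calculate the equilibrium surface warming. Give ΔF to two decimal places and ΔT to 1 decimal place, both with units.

ΔF = 2.18 W/m²; ΔT = 1.8 K

CO₂: 5.35 × ln(284/189) = 5.35 × ln(1.50265) = 5.35 × 0.40723 = 2.1787 W/m².
ΔT = λ ΔF = 0.82 × 2.18 = 1.7876 K.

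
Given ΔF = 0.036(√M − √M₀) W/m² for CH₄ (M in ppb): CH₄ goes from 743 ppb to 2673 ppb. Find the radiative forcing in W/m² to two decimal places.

ΔF = 0.88 W/m²

CH₄: 0.036 × (√2673 − √743) = 0.036 × (51.7011 − 27.2580) = 0.036 × 24.4431 = 0.8800 W/m².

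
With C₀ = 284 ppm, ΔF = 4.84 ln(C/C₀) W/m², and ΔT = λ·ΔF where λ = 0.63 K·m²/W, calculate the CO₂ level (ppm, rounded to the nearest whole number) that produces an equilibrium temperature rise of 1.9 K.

C ≈ 530 ppm

Required forcing: ΔF = ΔT/λ = 1.9/0.63 = 3.0159 W/m².
Then ln(C/284) = ΔF/4.84 = 3.0159/4.84 = 0.62312.
So C = 284 × e^0.62312 = 284 × 1.86474 = 529.59 ppm.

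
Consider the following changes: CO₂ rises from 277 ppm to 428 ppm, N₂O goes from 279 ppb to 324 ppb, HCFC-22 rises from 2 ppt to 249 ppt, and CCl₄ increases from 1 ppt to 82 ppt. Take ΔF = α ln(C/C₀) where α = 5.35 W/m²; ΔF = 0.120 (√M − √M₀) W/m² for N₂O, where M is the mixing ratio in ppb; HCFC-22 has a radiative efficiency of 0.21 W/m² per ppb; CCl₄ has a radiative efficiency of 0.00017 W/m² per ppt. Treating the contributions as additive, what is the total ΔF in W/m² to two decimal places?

ΔF = 2.55 W/m²

CO₂: 5.35 × ln(428/277) = 5.35 × ln(1.54513) = 5.35 × 0.43511 = 2.3278 W/m².
N₂O: 0.120 × (√324 − √279) = 0.120 × (18.0000 − 16.7033) = 0.120 × 1.2967 = 0.1556 W/m².
HCFC-22: Δ = 249 − 2 = 247 ppt = 0.247 ppb; ΔF = 0.21 × 0.247 = 0.0519 W/m².
CCl₄: ΔF = 0.00017 × (82 − 1) = 0.00017 × 81 = 0.0138 W/m².
Total ΔF = 2.3278 + 0.1556 + 0.0519 + 0.0138 = 2.5491 W/m².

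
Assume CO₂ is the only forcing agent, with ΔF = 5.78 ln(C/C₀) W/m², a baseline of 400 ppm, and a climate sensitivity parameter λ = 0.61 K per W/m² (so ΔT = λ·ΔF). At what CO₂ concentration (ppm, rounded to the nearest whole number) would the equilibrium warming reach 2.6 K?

C ≈ 836 ppm

Required forcing: ΔF = ΔT/λ = 2.6/0.61 = 4.2623 W/m².
Then ln(C/400) = ΔF/5.78 = 4.2623/5.78 = 0.73742.
So C = 400 × e^0.73742 = 400 × 2.09053 = 836.21 ppm.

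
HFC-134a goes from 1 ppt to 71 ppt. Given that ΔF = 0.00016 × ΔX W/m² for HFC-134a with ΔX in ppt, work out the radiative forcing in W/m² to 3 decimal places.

ΔF = 0.011 W/m²

HFC-134a: ΔF = 0.00016 × (71 − 1) = 0.00016 × 70 = 0.0112 W/m².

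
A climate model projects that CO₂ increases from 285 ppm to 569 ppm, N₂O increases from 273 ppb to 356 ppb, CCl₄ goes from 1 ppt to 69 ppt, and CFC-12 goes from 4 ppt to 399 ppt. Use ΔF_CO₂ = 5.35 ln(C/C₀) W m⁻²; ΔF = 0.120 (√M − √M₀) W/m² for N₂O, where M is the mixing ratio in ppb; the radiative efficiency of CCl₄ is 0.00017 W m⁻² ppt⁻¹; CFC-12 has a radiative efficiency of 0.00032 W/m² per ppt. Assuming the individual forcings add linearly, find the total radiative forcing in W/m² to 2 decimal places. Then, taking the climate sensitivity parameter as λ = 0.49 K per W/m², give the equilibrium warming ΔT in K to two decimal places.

ΔF = 4.12 W/m²; ΔT = 2.02 K

CO₂: 5.35 × ln(569/285) = 5.35 × ln(1.99649) = 5.35 × 0.69139 = 3.6989 W/m².
N₂O: 0.120 × (√356 − √273) = 0.120 × (18.8680 − 16.5227) = 0.120 × 2.3453 = 0.2814 W/m².
CCl₄: ΔF = 0.00017 × (69 − 1) = 0.00017 × 68 = 0.0116 W/m².
CFC-12: ΔF = 0.00032 × (399 − 4) = 0.00032 × 395 = 0.1264 W/m².
Total ΔF = 3.6989 + 0.2814 + 0.0116 + 0.1264 = 4.1183 W/m².
ΔT = λ ΔF = 0.49 × 4.12 = 2.0188 K.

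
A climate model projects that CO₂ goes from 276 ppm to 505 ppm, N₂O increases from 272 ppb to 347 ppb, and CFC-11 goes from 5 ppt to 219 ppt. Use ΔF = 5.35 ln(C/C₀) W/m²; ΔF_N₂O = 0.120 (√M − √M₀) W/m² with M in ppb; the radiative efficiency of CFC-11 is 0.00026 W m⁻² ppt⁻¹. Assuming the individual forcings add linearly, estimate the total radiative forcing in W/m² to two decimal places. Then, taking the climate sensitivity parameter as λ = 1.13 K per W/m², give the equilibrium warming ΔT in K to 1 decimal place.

ΔF = 3.54 W/m²; ΔT = 4.0 K

CO₂: 5.35 × ln(505/276) = 5.35 × ln(1.82971) = 5.35 × 0.60416 = 3.2323 W/m².
N₂O: 0.120 × (√347 − √272) = 0.120 × (18.6279 − 16.4924) = 0.120 × 2.1355 = 0.2563 W/m².
CFC-11: ΔF = 0.00026 × (219 − 5) = 0.00026 × 214 = 0.0556 W/m².
Total ΔF = 3.2323 + 0.2563 + 0.0556 = 3.5442 W/m².
ΔT = λ ΔF = 1.13 × 3.54 = 4.0002 K.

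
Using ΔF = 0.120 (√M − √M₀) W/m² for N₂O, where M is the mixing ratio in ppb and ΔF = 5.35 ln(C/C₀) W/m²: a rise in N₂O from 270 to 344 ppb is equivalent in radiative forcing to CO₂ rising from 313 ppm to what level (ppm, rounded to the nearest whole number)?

C ≈ 328 ppm

N₂O forcing: 0.120 × (√344 − √270) = 0.120 × (18.5472 − 16.4317) = 0.120 × 2.1155 = 0.25386 W/m².
Set 5.35 ln(C/313) = 0.25386: ln(C/313) = 0.25386/5.35 = 0.04745, so C = 313 × e^0.04745 = 313 × 1.04859 = 328.21 ppm.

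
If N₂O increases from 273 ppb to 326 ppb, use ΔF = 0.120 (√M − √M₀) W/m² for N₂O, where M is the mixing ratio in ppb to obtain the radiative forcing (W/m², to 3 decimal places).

N₂O: 0.120 × (√326 − √273) = 0.120 × (18.0555 − 16.5227) = 0.120 × 1.5328 = 0.1839 W/m².

ΔF = 0.184 W/m²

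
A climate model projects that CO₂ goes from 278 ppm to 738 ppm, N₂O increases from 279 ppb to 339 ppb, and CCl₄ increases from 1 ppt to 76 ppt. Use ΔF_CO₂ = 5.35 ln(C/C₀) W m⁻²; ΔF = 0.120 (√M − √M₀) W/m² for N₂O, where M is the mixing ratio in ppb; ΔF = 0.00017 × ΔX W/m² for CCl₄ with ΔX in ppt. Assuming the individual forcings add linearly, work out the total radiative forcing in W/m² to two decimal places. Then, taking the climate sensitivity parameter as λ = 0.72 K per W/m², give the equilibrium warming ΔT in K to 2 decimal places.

CO₂: 5.35 × ln(738/278) = 5.35 × ln(2.65468) = 5.35 × 0.97632 = 5.2233 W/m².
N₂O: 0.120 × (√339 − √279) = 0.120 × (18.4120 − 16.7033) = 0.120 × 1.7087 = 0.2050 W/m².
CCl₄: ΔF = 0.00017 × (76 − 1) = 0.00017 × 75 = 0.0128 W/m².
Total ΔF = 5.2233 + 0.2050 + 0.0128 = 5.4411 W/m².
ΔT = λ ΔF = 0.72 × 5.44 = 3.9168 K.

ΔF = 5.44 W/m²; ΔT = 3.92 K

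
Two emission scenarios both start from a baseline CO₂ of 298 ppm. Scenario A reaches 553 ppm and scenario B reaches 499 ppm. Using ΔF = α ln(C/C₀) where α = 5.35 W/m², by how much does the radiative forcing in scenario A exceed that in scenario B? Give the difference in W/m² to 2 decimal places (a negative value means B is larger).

ΔF_A = 5.35 ln(553/298) = 5.35 × 0.61826 = 3.3077 W/m².
ΔF_B = 5.35 ln(499/298) = 5.35 × 0.51551 = 2.7580 W/m².
Difference: 3.3077 − 2.7580 = 0.5497 W/m².
(Equivalently, ΔF_A − ΔF_B = 5.35 ln(553/499) = 5.35 × 0.10275 = 0.5497 W/m².)

ΔF_A − ΔF_B = 0.55 W/m²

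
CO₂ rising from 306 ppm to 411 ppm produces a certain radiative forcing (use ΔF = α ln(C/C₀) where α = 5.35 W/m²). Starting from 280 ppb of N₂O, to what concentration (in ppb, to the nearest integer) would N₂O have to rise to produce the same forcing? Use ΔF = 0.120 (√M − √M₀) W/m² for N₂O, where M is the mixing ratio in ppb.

CO₂ forcing: 5.35 × ln(411/306) = 5.35 × 0.295008 = 1.57829 W/m².
Set 0.120(√M − √280) = 1.57829: √M = 1.57829/0.120 + √280 = 13.1524 + 16.7332 = 29.8856.
M = (29.8856)² = 893.15 ppb.

M ≈ 893 ppb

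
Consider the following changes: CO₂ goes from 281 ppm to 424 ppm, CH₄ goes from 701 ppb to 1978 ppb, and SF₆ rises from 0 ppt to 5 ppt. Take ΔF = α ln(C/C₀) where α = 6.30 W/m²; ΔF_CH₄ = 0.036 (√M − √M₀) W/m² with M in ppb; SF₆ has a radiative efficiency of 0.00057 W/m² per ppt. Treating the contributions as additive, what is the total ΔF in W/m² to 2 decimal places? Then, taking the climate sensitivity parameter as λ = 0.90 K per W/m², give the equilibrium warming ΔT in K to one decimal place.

ΔF = 3.24 W/m²; ΔT = 2.9 K

CO₂: 6.30 × ln(424/281) = 6.30 × ln(1.50890) = 6.30 × 0.41138 = 2.5917 W/m².
CH₄: 0.036 × (√1978 − √701) = 0.036 × (44.4747 − 26.4764) = 0.036 × 17.9983 = 0.6479 W/m².
SF₆: ΔF = 0.00057 × (5 − 0) = 0.00057 × 5 = 0.0029 W/m².
Total ΔF = 2.5917 + 0.6479 + 0.0029 = 3.2425 W/m².
ΔT = λ ΔF = 0.90 × 3.24 = 2.9160 K.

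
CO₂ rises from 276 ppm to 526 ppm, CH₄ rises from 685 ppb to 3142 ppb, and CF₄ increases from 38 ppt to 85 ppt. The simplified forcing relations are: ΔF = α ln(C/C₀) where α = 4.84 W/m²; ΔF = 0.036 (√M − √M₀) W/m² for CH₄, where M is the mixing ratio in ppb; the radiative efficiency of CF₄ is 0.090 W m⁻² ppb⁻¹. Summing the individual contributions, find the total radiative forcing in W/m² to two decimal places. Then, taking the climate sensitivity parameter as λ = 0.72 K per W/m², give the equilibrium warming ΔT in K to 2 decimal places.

ΔF = 4.20 W/m²; ΔT = 3.02 K

CO₂: 4.84 × ln(526/276) = 4.84 × ln(1.90580) = 4.84 × 0.64490 = 3.1213 W/m².
CH₄: 0.036 × (√3142 − √685) = 0.036 × (56.0535 − 26.1725) = 0.036 × 29.8810 = 1.0757 W/m².
CF₄: Δ = 85 − 38 = 47 ppt = 0.047 ppb; ΔF = 0.090 × 0.047 = 0.0042 W/m².
Total ΔF = 3.1213 + 1.0757 + 0.0042 = 4.2012 W/m².
ΔT = λ ΔF = 0.72 × 4.20 = 3.0240 K.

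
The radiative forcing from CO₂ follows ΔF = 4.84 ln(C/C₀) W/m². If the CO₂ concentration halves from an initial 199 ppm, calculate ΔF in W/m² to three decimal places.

ΔF = -3.355 W/m²

Because the forcing depends only on the ratio C/C₀, the initial concentration does not enter.
ΔF = 4.84 × ln(0.5) = 4.84 × -0.69315 = -3.3548 W/m².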